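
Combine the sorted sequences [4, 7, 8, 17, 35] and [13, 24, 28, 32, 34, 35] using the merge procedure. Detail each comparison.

Merging process:

Compare 4 vs 13: take 4 from left. Merged: [4]
Compare 7 vs 13: take 7 from left. Merged: [4, 7]
Compare 8 vs 13: take 8 from left. Merged: [4, 7, 8]
Compare 17 vs 13: take 13 from right. Merged: [4, 7, 8, 13]
Compare 17 vs 24: take 17 from left. Merged: [4, 7, 8, 13, 17]
Compare 35 vs 24: take 24 from right. Merged: [4, 7, 8, 13, 17, 24]
Compare 35 vs 28: take 28 from right. Merged: [4, 7, 8, 13, 17, 24, 28]
Compare 35 vs 32: take 32 from right. Merged: [4, 7, 8, 13, 17, 24, 28, 32]
Compare 35 vs 34: take 34 from right. Merged: [4, 7, 8, 13, 17, 24, 28, 32, 34]
Compare 35 vs 35: take 35 from left. Merged: [4, 7, 8, 13, 17, 24, 28, 32, 34, 35]
Append remaining from right: [35]. Merged: [4, 7, 8, 13, 17, 24, 28, 32, 34, 35, 35]

Final merged array: [4, 7, 8, 13, 17, 24, 28, 32, 34, 35, 35]
Total comparisons: 10

The merged array is [4, 7, 8, 13, 17, 24, 28, 32, 34, 35, 35], requiring 10 comparisons. The merge step runs in O(n) time where n is the total number of elements.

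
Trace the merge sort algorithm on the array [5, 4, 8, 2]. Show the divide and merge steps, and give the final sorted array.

Merge sort trace:

Split: [5, 4, 8, 2] -> [5, 4] and [8, 2]
  Split: [5, 4] -> [5] and [4]
  Merge: [5] + [4] -> [4, 5]
  Split: [8, 2] -> [8] and [2]
  Merge: [8] + [2] -> [2, 8]
Merge: [4, 5] + [2, 8] -> [2, 4, 5, 8]

Final sorted array: [2, 4, 5, 8]

The merge sort proceeds by recursively splitting the array and merging sorted halves.
After all merges, the sorted array is [2, 4, 5, 8].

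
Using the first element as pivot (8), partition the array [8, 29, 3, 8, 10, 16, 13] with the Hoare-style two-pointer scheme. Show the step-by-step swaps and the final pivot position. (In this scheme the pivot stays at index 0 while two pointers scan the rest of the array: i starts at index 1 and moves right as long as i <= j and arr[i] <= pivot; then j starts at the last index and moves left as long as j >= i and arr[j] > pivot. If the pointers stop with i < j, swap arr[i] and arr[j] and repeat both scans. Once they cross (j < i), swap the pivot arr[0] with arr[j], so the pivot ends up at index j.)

Hoare-style two-pointer partition with pivot = 8:

Initial array: [8, 29, 3, 8, 10, 16, 13]

Pointers start at i = 1, j = 6.
i stops at index 1 (arr[1]=29 > 8), j stops at index 3 (arr[3]=8 <= 8): swap arr[1] and arr[3], array becomes [8, 8, 3, 29, 10, 16, 13]
i ends at 3, j ends at 2: the pointers have crossed (j < i), so scanning stops.

Swap pivot arr[0] with arr[2] to place pivot at position 2: [3, 8, 8, 29, 10, 16, 13]
Pivot position: 2

After partitioning with pivot 8, the array becomes [3, 8, 8, 29, 10, 16, 13]. The pivot is placed at index 2. All elements to the left of the pivot are <= 8, and all elements to the right are > 8.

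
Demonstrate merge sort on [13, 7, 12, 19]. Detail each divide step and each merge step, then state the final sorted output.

Merge sort trace:

Split: [13, 7, 12, 19] -> [13, 7] and [12, 19]
  Split: [13, 7] -> [13] and [7]
  Merge: [13] + [7] -> [7, 13]
  Split: [12, 19] -> [12] and [19]
  Merge: [12] + [19] -> [12, 19]
Merge: [7, 13] + [12, 19] -> [7, 12, 13, 19]

Final sorted array: [7, 12, 13, 19]

The merge sort proceeds by recursively splitting the array and merging sorted halves.
After all merges, the sorted array is [7, 12, 13, 19].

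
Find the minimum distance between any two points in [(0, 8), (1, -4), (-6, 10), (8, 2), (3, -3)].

Computing all pairwise distances among 5 points:

d((0, 8), (1, -4)) = 12.0416
d((0, 8), (-6, 10)) = 6.3246
d((0, 8), (8, 2)) = 10.0
d((0, 8), (3, -3)) = 11.4018
d((1, -4), (-6, 10)) = 15.6525
d((1, -4), (8, 2)) = 9.2195
d((1, -4), (3, -3)) = 2.2361 <-- minimum
d((-6, 10), (8, 2)) = 16.1245
d((-6, 10), (3, -3)) = 15.8114
d((8, 2), (3, -3)) = 7.0711

Closest pair: (1, -4) and (3, -3) with distance 2.2361

The closest pair is (1, -4) and (3, -3) with Euclidean distance 2.2361. For 5 points, brute-force pairwise comparison is shown above. For large n, the divide-and-conquer algorithm (sort by x, recurse on halves, check the dividing strip) achieves O(n log n).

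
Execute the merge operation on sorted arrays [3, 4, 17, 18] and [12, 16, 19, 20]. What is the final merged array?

Merging process:

Compare 3 vs 12: take 3 from left. Merged: [3]
Compare 4 vs 12: take 4 from left. Merged: [3, 4]
Compare 17 vs 12: take 12 from right. Merged: [3, 4, 12]
Compare 17 vs 16: take 16 from right. Merged: [3, 4, 12, 16]
Compare 17 vs 19: take 17 from left. Merged: [3, 4, 12, 16, 17]
Compare 18 vs 19: take 18 from left. Merged: [3, 4, 12, 16, 17, 18]
Append remaining from right: [19, 20]. Merged: [3, 4, 12, 16, 17, 18, 19, 20]

Final merged array: [3, 4, 12, 16, 17, 18, 19, 20]
Total comparisons: 6

The merged array is [3, 4, 12, 16, 17, 18, 19, 20], requiring 6 comparisons. The merge step runs in O(n) time where n is the total number of elements.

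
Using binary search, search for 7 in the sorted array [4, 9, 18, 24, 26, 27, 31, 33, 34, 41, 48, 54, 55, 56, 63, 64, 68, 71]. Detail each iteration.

Binary search for 7 in [4, 9, 18, 24, 26, 27, 31, 33, 34, 41, 48, 54, 55, 56, 63, 64, 68, 71]:

lo=0, hi=17, mid=8, arr[mid]=34 -> 34 > 7, search left half
lo=0, hi=7, mid=3, arr[mid]=24 -> 24 > 7, search left half
lo=0, hi=2, mid=1, arr[mid]=9 -> 9 > 7, search left half
lo=0, hi=0, mid=0, arr[mid]=4 -> 4 < 7, search right half
lo=1 > hi=0, target 7 not found

Binary search determines that 7 is not in the array after 4 comparisons. The search space was exhausted without finding the target.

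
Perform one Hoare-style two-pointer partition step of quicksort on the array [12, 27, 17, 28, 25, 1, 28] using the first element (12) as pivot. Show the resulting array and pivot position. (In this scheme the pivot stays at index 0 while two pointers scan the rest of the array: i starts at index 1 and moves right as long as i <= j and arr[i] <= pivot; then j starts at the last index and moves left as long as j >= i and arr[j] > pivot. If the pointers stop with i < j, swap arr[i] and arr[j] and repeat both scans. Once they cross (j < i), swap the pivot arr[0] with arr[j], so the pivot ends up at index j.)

Hoare-style two-pointer partition with pivot = 12:

Initial array: [12, 27, 17, 28, 25, 1, 28]

Pointers start at i = 1, j = 6.
i stops at index 1 (arr[1]=27 > 12), j stops at index 5 (arr[5]=1 <= 12): swap arr[1] and arr[5], array becomes [12, 1, 17, 28, 25, 27, 28]
i ends at 2, j ends at 1: the pointers have crossed (j < i), so scanning stops.

Swap pivot arr[0] with arr[1] to place pivot at position 1: [1, 12, 17, 28, 25, 27, 28]
Pivot position: 1

After partitioning with pivot 12, the array becomes [1, 12, 17, 28, 25, 27, 28]. The pivot is placed at index 1. All elements to the left of the pivot are <= 12, and all elements to the right are > 12.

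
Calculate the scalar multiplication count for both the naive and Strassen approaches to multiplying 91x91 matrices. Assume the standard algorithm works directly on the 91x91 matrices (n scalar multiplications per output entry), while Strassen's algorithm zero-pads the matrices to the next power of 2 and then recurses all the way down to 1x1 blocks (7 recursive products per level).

Matrix multiplication for 91x91 matrices:

Strassen's algorithm requires power-of-2 dimensions. Pad 91x91 to 128x128 (next power of 2).

Standard algorithm: 91^3 = 753571 multiplications
Strassen's algorithm: 7^(log2(128)) = 7^7 = 823543 multiplications
Difference: 753571 - 823543 = -69972 (Strassen uses MORE here due to padding overhead — for small or just-over-power-of-2 n, padding can outweigh the per-level savings)

Standard: 753571 multiplications (91^3). Strassen: 823543 multiplications (7^7, after padding to 128x128). Strassen reduces 8 recursive multiplications to 7 at each level.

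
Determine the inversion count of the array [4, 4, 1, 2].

Finding inversions in [4, 4, 1, 2]:

(0, 2): arr[0]=4 > arr[2]=1
(0, 3): arr[0]=4 > arr[3]=2
(1, 2): arr[1]=4 > arr[2]=1
(1, 3): arr[1]=4 > arr[3]=2

Total inversions: 4

The array has 4 inversion(s): (0,2), (0,3), (1,2), (1,3). Each pair (i,j) satisfies i < j and arr[i] > arr[j].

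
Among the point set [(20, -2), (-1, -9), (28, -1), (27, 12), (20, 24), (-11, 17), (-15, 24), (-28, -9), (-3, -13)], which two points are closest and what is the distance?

Computing all pairwise distances among 9 points:

d((20, -2), (-1, -9)) = 22.1359
d((20, -2), (28, -1)) = 8.0623
d((20, -2), (27, 12)) = 15.6525
d((20, -2), (20, 24)) = 26.0
d((20, -2), (-11, 17)) = 36.3593
d((20, -2), (-15, 24)) = 43.6005
d((20, -2), (-28, -9)) = 48.5077
d((20, -2), (-3, -13)) = 25.4951
d((-1, -9), (28, -1)) = 30.0832
d((-1, -9), (27, 12)) = 35.0
d((-1, -9), (20, 24)) = 39.1152
d((-1, -9), (-11, 17)) = 27.8568
d((-1, -9), (-15, 24)) = 35.8469
d((-1, -9), (-28, -9)) = 27.0
d((-1, -9), (-3, -13)) = 4.4721 <-- minimum
d((28, -1), (27, 12)) = 13.0384
d((28, -1), (20, 24)) = 26.2488
d((28, -1), (-11, 17)) = 42.9535
d((28, -1), (-15, 24)) = 49.7393
d((28, -1), (-28, -9)) = 56.5685
d((28, -1), (-3, -13)) = 33.2415
d((27, 12), (20, 24)) = 13.8924
d((27, 12), (-11, 17)) = 38.3275
d((27, 12), (-15, 24)) = 43.6807
d((27, 12), (-28, -9)) = 58.8727
d((27, 12), (-3, -13)) = 39.0512
d((20, 24), (-11, 17)) = 31.7805
d((20, 24), (-15, 24)) = 35.0
d((20, 24), (-28, -9)) = 58.2495
d((20, 24), (-3, -13)) = 43.566
d((-11, 17), (-15, 24)) = 8.0623
d((-11, 17), (-28, -9)) = 31.0644
d((-11, 17), (-3, -13)) = 31.0483
d((-15, 24), (-28, -9)) = 35.4683
d((-15, 24), (-3, -13)) = 38.8973
d((-28, -9), (-3, -13)) = 25.318

Closest pair: (-1, -9) and (-3, -13) with distance 4.4721

The closest pair is (-1, -9) and (-3, -13) with Euclidean distance 4.4721. For 9 points, brute-force pairwise comparison is shown above. For large n, the divide-and-conquer algorithm (sort by x, recurse on halves, check the dividing strip) achieves O(n log n).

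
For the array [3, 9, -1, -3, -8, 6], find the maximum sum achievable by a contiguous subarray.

Using Kadane's algorithm on [3, 9, -1, -3, -8, 6]:

Scanning through the array:
Position 1 (value 9): max_ending_here = 12, max_so_far = 12
Position 2 (value -1): max_ending_here = 11, max_so_far = 12
Position 3 (value -3): max_ending_here = 8, max_so_far = 12
Position 4 (value -8): max_ending_here = 0, max_so_far = 12
Position 5 (value 6): max_ending_here = 6, max_so_far = 12

Maximum subarray: [3, 9]
Maximum sum: 12

The maximum subarray is [3, 9] with sum 12. This subarray runs from index 0 to index 1.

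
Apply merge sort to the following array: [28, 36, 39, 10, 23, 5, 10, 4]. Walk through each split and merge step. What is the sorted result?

Merge sort trace:

Split: [28, 36, 39, 10, 23, 5, 10, 4] -> [28, 36, 39, 10] and [23, 5, 10, 4]
  Split: [28, 36, 39, 10] -> [28, 36] and [39, 10]
    Split: [28, 36] -> [28] and [36]
    Merge: [28] + [36] -> [28, 36]
    Split: [39, 10] -> [39] and [10]
    Merge: [39] + [10] -> [10, 39]
  Merge: [28, 36] + [10, 39] -> [10, 28, 36, 39]
  Split: [23, 5, 10, 4] -> [23, 5] and [10, 4]
    Split: [23, 5] -> [23] and [5]
    Merge: [23] + [5] -> [5, 23]
    Split: [10, 4] -> [10] and [4]
    Merge: [10] + [4] -> [4, 10]
  Merge: [5, 23] + [4, 10] -> [4, 5, 10, 23]
Merge: [10, 28, 36, 39] + [4, 5, 10, 23] -> [4, 5, 10, 10, 23, 28, 36, 39]

Final sorted array: [4, 5, 10, 10, 23, 28, 36, 39]

The merge sort proceeds by recursively splitting the array and merging sorted halves.
After all merges, the sorted array is [4, 5, 10, 10, 23, 28, 36, 39].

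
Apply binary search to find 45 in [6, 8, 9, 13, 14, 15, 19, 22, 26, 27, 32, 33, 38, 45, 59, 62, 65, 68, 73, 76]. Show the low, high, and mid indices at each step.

Binary search for 45 in [6, 8, 9, 13, 14, 15, 19, 22, 26, 27, 32, 33, 38, 45, 59, 62, 65, 68, 73, 76]:

lo=0, hi=19, mid=9, arr[mid]=27 -> 27 < 45, search right half
lo=10, hi=19, mid=14, arr[mid]=59 -> 59 > 45, search left half
lo=10, hi=13, mid=11, arr[mid]=33 -> 33 < 45, search right half
lo=12, hi=13, mid=12, arr[mid]=38 -> 38 < 45, search right half
lo=13, hi=13, mid=13, arr[mid]=45 -> Found target at index 13!

Binary search finds 45 at index 13 after 5 comparisons. The search repeatedly halves the search space by comparing with the middle element.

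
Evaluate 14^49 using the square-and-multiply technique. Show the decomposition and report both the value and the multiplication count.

Computing 14^49 by squaring (build up from 14^1; each line after the first costs one multiplication):

14^1 = 14
14^2 = (14^1)^2 = 14^2 = 196
14^3 = 14 * 14^2 = 14 * 196 = 2744
14^6 = (14^3)^2 = 2744^2 = 7529536
14^12 = (14^6)^2 = 7529536^2 = 56693912375296
14^24 = (14^12)^2 = 56693912375296^2 = 3214199700417740936751087616
14^48 = (14^24)^2 = 3214199700417740936751087616^2 = 10331079714165495587340637070279506584015829758908563456
14^49 = 14 * 14^48 = 14 * 10331079714165495587340637070279506584015829758908563456 = 144635115998316938222768918983913092176221616624719888384

Result: 144635115998316938222768918983913092176221616624719888384
Multiplications needed: 7 (7 lines after 14^1)

14^49 = 144635115998316938222768918983913092176221616624719888384. Using exponentiation by squaring, this requires 7 multiplications. The key idea: if the exponent is even, square the half-power; if odd, multiply by the base once.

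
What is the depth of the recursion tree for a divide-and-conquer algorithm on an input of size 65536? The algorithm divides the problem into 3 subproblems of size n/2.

For divide and conquer with division factor 2:

Problem sizes at each level:
Level 0: 65536
Level 1: 32768
Level 2: 16384
Level 3: 8192
Level 4: 4096
Level 5: 2048
Level 6: 1024
Level 7: 512
Level 8: 256
Level 9: 128
Level 10: 64
Level 11: 32
Level 12: 16
Level 13: 8
Level 14: 4
Level 15: 2
Level 16: 1

The root is level 0 and the size-1 base case is level 16 (the tree spans levels 0 through 16, i.e. 17 levels counting the root), so the depth is the number of divisions: log_2(65536) = 16

The recursion tree depth is log_2(65536) = 16. At each level, the problem size is divided by 2, so it takes 16 divisions to reduce to a base case of size 1. The algorithm makes 3 recursive calls at each level.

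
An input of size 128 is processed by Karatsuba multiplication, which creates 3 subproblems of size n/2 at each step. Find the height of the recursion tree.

For divide and conquer with division factor 2:

Problem sizes at each level:
Level 0: 128
Level 1: 64
Level 2: 32
Level 3: 16
Level 4: 8
Level 5: 4
Level 6: 2
Level 7: 1

The root is level 0 and the size-1 base case is level 7 (the tree spans levels 0 through 7, i.e. 8 levels counting the root), so the depth is the number of divisions: log_2(128) = 7

The recursion tree depth is log_2(128) = 7. At each level, the problem size is divided by 2, so it takes 7 divisions to reduce to a base case of size 1. The algorithm makes 3 recursive calls at each level.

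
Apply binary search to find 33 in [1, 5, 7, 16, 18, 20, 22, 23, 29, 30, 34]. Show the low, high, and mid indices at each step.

Binary search for 33 in [1, 5, 7, 16, 18, 20, 22, 23, 29, 30, 34]:

lo=0, hi=10, mid=5, arr[mid]=20 -> 20 < 33, search right half
lo=6, hi=10, mid=8, arr[mid]=29 -> 29 < 33, search right half
lo=9, hi=10, mid=9, arr[mid]=30 -> 30 < 33, search right half
lo=10, hi=10, mid=10, arr[mid]=34 -> 34 > 33, search left half
lo=10 > hi=9, target 33 not found

Binary search determines that 33 is not in the array after 4 comparisons. The search space was exhausted without finding the target.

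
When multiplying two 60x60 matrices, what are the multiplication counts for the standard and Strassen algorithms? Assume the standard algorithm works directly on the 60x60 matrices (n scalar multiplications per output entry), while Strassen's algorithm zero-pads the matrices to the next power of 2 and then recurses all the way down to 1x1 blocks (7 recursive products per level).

Matrix multiplication for 60x60 matrices:

Strassen's algorithm requires power-of-2 dimensions. Pad 60x60 to 64x64 (next power of 2).

Standard algorithm: 60^3 = 216000 multiplications
Strassen's algorithm: 7^(log2(64)) = 7^6 = 117649 multiplications
Savings: 216000 - 117649 = 98351 multiplications

Standard: 216000 multiplications (60^3). Strassen: 117649 multiplications (7^6, after padding to 64x64). Strassen reduces 8 recursive multiplications to 7 at each level.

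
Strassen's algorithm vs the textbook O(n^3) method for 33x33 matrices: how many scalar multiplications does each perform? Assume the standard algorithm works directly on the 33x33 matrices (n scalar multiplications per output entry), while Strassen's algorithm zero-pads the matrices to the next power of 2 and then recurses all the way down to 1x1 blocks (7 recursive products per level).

Matrix multiplication for 33x33 matrices:

Strassen's algorithm requires power-of-2 dimensions. Pad 33x33 to 64x64 (next power of 2).

Standard algorithm: 33^3 = 35937 multiplications
Strassen's algorithm: 7^(log2(64)) = 7^6 = 117649 multiplications
Difference: 35937 - 117649 = -81712 (Strassen uses MORE here due to padding overhead — for small or just-over-power-of-2 n, padding can outweigh the per-level savings)

Standard: 35937 multiplications (33^3). Strassen: 117649 multiplications (7^6, after padding to 64x64). Strassen reduces 8 recursive multiplications to 7 at each level.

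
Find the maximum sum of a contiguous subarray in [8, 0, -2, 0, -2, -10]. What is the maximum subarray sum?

Using Kadane's algorithm on [8, 0, -2, 0, -2, -10]:

Scanning through the array:
Position 1 (value 0): max_ending_here = 8, max_so_far = 8
Position 2 (value -2): max_ending_here = 6, max_so_far = 8
Position 3 (value 0): max_ending_here = 6, max_so_far = 8
Position 4 (value -2): max_ending_here = 4, max_so_far = 8
Position 5 (value -10): max_ending_here = -6, max_so_far = 8

Maximum subarray: [8]
Maximum sum: 8

The maximum subarray is [8] with sum 8. This subarray runs from index 0 to index 0.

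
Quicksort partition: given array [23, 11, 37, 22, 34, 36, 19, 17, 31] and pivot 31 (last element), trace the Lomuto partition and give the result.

Lomuto partition with pivot = 31:

Initial array: [23, 11, 37, 22, 34, 36, 19, 17, 31]

arr[0]=23 <= 31: swap with position 0, array becomes [23, 11, 37, 22, 34, 36, 19, 17, 31]
arr[1]=11 <= 31: swap with position 1, array becomes [23, 11, 37, 22, 34, 36, 19, 17, 31]
arr[2]=37 > 31: no swap
arr[3]=22 <= 31: swap with position 2, array becomes [23, 11, 22, 37, 34, 36, 19, 17, 31]
arr[4]=34 > 31: no swap
arr[5]=36 > 31: no swap
arr[6]=19 <= 31: swap with position 3, array becomes [23, 11, 22, 19, 34, 36, 37, 17, 31]
arr[7]=17 <= 31: swap with position 4, array becomes [23, 11, 22, 19, 17, 36, 37, 34, 31]

Place pivot at position 5: [23, 11, 22, 19, 17, 31, 37, 34, 36]
Pivot position: 5

After partitioning with pivot 31, the array becomes [23, 11, 22, 19, 17, 31, 37, 34, 36]. The pivot is placed at index 5. All elements to the left of the pivot are <= 31, and all elements to the right are > 31.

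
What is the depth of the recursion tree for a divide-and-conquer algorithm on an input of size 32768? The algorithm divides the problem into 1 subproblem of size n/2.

For divide and conquer with division factor 2:

Problem sizes at each level:
Level 0: 32768
Level 1: 16384
Level 2: 8192
Level 3: 4096
Level 4: 2048
Level 5: 1024
Level 6: 512
Level 7: 256
Level 8: 128
Level 9: 64
Level 10: 32
Level 11: 16
Level 12: 8
Level 13: 4
Level 14: 2
Level 15: 1

The root is level 0 and the size-1 base case is level 15 (the tree spans levels 0 through 15, i.e. 16 levels counting the root), so the depth is the number of divisions: log_2(32768) = 15

The recursion tree depth is log_2(32768) = 15. At each level, the problem size is divided by 2, so it takes 15 divisions to reduce to a base case of size 1. The algorithm makes 1 recursive call at each level.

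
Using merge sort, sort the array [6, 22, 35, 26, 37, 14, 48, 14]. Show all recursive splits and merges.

Merge sort trace:

Split: [6, 22, 35, 26, 37, 14, 48, 14] -> [6, 22, 35, 26] and [37, 14, 48, 14]
  Split: [6, 22, 35, 26] -> [6, 22] and [35, 26]
    Split: [6, 22] -> [6] and [22]
    Merge: [6] + [22] -> [6, 22]
    Split: [35, 26] -> [35] and [26]
    Merge: [35] + [26] -> [26, 35]
  Merge: [6, 22] + [26, 35] -> [6, 22, 26, 35]
  Split: [37, 14, 48, 14] -> [37, 14] and [48, 14]
    Split: [37, 14] -> [37] and [14]
    Merge: [37] + [14] -> [14, 37]
    Split: [48, 14] -> [48] and [14]
    Merge: [48] + [14] -> [14, 48]
  Merge: [14, 37] + [14, 48] -> [14, 14, 37, 48]
Merge: [6, 22, 26, 35] + [14, 14, 37, 48] -> [6, 14, 14, 22, 26, 35, 37, 48]

Final sorted array: [6, 14, 14, 22, 26, 35, 37, 48]

The merge sort proceeds by recursively splitting the array and merging sorted halves.
After all merges, the sorted array is [6, 14, 14, 22, 26, 35, 37, 48].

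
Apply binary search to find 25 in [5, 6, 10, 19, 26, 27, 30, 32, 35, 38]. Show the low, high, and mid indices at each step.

Binary search for 25 in [5, 6, 10, 19, 26, 27, 30, 32, 35, 38]:

lo=0, hi=9, mid=4, arr[mid]=26 -> 26 > 25, search left half
lo=0, hi=3, mid=1, arr[mid]=6 -> 6 < 25, search right half
lo=2, hi=3, mid=2, arr[mid]=10 -> 10 < 25, search right half
lo=3, hi=3, mid=3, arr[mid]=19 -> 19 < 25, search right half
lo=4 > hi=3, target 25 not found

Binary search determines that 25 is not in the array after 4 comparisons. The search space was exhausted without finding the target.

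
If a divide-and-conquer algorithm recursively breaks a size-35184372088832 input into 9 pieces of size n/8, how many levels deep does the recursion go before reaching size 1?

For divide and conquer with division factor 8:

Problem sizes at each level:
Level 0: 35184372088832
Level 1: 4398046511104
Level 2: 549755813888
Level 3: 68719476736
Level 4: 8589934592
Level 5: 1073741824
Level 6: 134217728
Level 7: 16777216
Level 8: 2097152
Level 9: 262144
Level 10: 32768
Level 11: 4096
Level 12: 512
Level 13: 64
Level 14: 8
Level 15: 1

The root is level 0 and the size-1 base case is level 15 (the tree spans levels 0 through 15, i.e. 16 levels counting the root), so the depth is the number of divisions: log_8(35184372088832) = 15

The recursion tree depth is log_8(35184372088832) = 15. At each level, the problem size is divided by 8, so it takes 15 divisions to reduce to a base case of size 1. The algorithm makes 9 recursive calls at each level.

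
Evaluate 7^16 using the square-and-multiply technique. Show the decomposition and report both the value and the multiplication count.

Computing 7^16 by squaring (build up from 7^1; each line after the first costs one multiplication):

7^1 = 7
7^2 = (7^1)^2 = 7^2 = 49
7^4 = (7^2)^2 = 49^2 = 2401
7^8 = (7^4)^2 = 2401^2 = 5764801
7^16 = (7^8)^2 = 5764801^2 = 33232930569601

Result: 33232930569601
Multiplications needed: 4 (4 lines after 7^1)

7^16 = 33232930569601. Using exponentiation by squaring, this requires 4 multiplications. The key idea: if the exponent is even, square the half-power; if odd, multiply by the base once.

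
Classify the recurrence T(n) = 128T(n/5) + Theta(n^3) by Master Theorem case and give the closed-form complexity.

Master Theorem for T(n) = 128T(n/5) + O(n^3):

a = 128, b = 5, c = 3
log_b(a) = log_5(128) = 3.0147

Case 1: c = 3 < log_5(128) = 3.0147
T(n) = O(n^(log_5 128))

For T(n) = 128T(n/5) + O(n^3): log_5(128) = 3.0147. This is Case 1 of the Master Theorem (c < log_b(a), work dominated by leaves), giving O(n^(log_5 128)).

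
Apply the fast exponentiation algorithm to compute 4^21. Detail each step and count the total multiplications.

Computing 4^21 by squaring (build up from 4^1; each line after the first costs one multiplication):

4^1 = 4
4^2 = (4^1)^2 = 4^2 = 16
4^4 = (4^2)^2 = 16^2 = 256
4^5 = 4 * 4^4 = 4 * 256 = 1024
4^10 = (4^5)^2 = 1024^2 = 1048576
4^20 = (4^10)^2 = 1048576^2 = 1099511627776
4^21 = 4 * 4^20 = 4 * 1099511627776 = 4398046511104

Result: 4398046511104
Multiplications needed: 6 (6 lines after 4^1)

4^21 = 4398046511104. Using exponentiation by squaring, this requires 6 multiplications. The key idea: if the exponent is even, square the half-power; if odd, multiply by the base once.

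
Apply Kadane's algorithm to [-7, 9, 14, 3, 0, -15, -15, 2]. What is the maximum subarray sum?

Using Kadane's algorithm on [-7, 9, 14, 3, 0, -15, -15, 2]:

Scanning through the array:
Position 1 (value 9): max_ending_here = 9, max_so_far = 9
Position 2 (value 14): max_ending_here = 23, max_so_far = 23
Position 3 (value 3): max_ending_here = 26, max_so_far = 26
Position 4 (value 0): max_ending_here = 26, max_so_far = 26
Position 5 (value -15): max_ending_here = 11, max_so_far = 26
Position 6 (value -15): max_ending_here = -4, max_so_far = 26
Position 7 (value 2): max_ending_here = 2, max_so_far = 26

Maximum subarray: [9, 14, 3]
Maximum sum: 26

The maximum subarray is [9, 14, 3] with sum 26. This subarray runs from index 1 to index 3.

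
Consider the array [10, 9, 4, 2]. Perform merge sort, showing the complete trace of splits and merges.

Merge sort trace:

Split: [10, 9, 4, 2] -> [10, 9] and [4, 2]
  Split: [10, 9] -> [10] and [9]
  Merge: [10] + [9] -> [9, 10]
  Split: [4, 2] -> [4] and [2]
  Merge: [4] + [2] -> [2, 4]
Merge: [9, 10] + [2, 4] -> [2, 4, 9, 10]

Final sorted array: [2, 4, 9, 10]

The merge sort proceeds by recursively splitting the array and merging sorted halves.
After all merges, the sorted array is [2, 4, 9, 10].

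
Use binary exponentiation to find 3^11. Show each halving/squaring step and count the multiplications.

Computing 3^11 by squaring (build up from 3^1; each line after the first costs one multiplication):

3^1 = 3
3^2 = (3^1)^2 = 3^2 = 9
3^4 = (3^2)^2 = 9^2 = 81
3^5 = 3 * 3^4 = 3 * 81 = 243
3^10 = (3^5)^2 = 243^2 = 59049
3^11 = 3 * 3^10 = 3 * 59049 = 177147

Result: 177147
Multiplications needed: 5 (5 lines after 3^1)

3^11 = 177147. Using exponentiation by squaring, this requires 5 multiplications. The key idea: if the exponent is even, square the half-power; if odd, multiply by the base once.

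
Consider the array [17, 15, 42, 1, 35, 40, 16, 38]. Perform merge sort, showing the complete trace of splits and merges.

Merge sort trace:

Split: [17, 15, 42, 1, 35, 40, 16, 38] -> [17, 15, 42, 1] and [35, 40, 16, 38]
  Split: [17, 15, 42, 1] -> [17, 15] and [42, 1]
    Split: [17, 15] -> [17] and [15]
    Merge: [17] + [15] -> [15, 17]
    Split: [42, 1] -> [42] and [1]
    Merge: [42] + [1] -> [1, 42]
  Merge: [15, 17] + [1, 42] -> [1, 15, 17, 42]
  Split: [35, 40, 16, 38] -> [35, 40] and [16, 38]
    Split: [35, 40] -> [35] and [40]
    Merge: [35] + [40] -> [35, 40]
    Split: [16, 38] -> [16] and [38]
    Merge: [16] + [38] -> [16, 38]
  Merge: [35, 40] + [16, 38] -> [16, 35, 38, 40]
Merge: [1, 15, 17, 42] + [16, 35, 38, 40] -> [1, 15, 16, 17, 35, 38, 40, 42]

Final sorted array: [1, 15, 16, 17, 35, 38, 40, 42]

The merge sort proceeds by recursively splitting the array and merging sorted halves.
After all merges, the sorted array is [1, 15, 16, 17, 35, 38, 40, 42].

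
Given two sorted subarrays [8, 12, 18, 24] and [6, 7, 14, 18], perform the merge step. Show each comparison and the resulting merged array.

Merging process:

Compare 8 vs 6: take 6 from right. Merged: [6]
Compare 8 vs 7: take 7 from right. Merged: [6, 7]
Compare 8 vs 14: take 8 from left. Merged: [6, 7, 8]
Compare 12 vs 14: take 12 from left. Merged: [6, 7, 8, 12]
Compare 18 vs 14: take 14 from right. Merged: [6, 7, 8, 12, 14]
Compare 18 vs 18: take 18 from left. Merged: [6, 7, 8, 12, 14, 18]
Compare 24 vs 18: take 18 from right. Merged: [6, 7, 8, 12, 14, 18, 18]
Append remaining from left: [24]. Merged: [6, 7, 8, 12, 14, 18, 18, 24]

Final merged array: [6, 7, 8, 12, 14, 18, 18, 24]
Total comparisons: 7

The merged array is [6, 7, 8, 12, 14, 18, 18, 24], requiring 7 comparisons. The merge step runs in O(n) time where n is the total number of elements.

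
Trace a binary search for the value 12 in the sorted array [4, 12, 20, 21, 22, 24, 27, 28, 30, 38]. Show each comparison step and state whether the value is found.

Binary search for 12 in [4, 12, 20, 21, 22, 24, 27, 28, 30, 38]:

lo=0, hi=9, mid=4, arr[mid]=22 -> 22 > 12, search left half
lo=0, hi=3, mid=1, arr[mid]=12 -> Found target at index 1!

Binary search finds 12 at index 1 after 2 comparisons. The search repeatedly halves the search space by comparing with the middle element.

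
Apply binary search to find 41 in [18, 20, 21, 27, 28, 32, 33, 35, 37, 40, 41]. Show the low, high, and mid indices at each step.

Binary search for 41 in [18, 20, 21, 27, 28, 32, 33, 35, 37, 40, 41]:

lo=0, hi=10, mid=5, arr[mid]=32 -> 32 < 41, search right half
lo=6, hi=10, mid=8, arr[mid]=37 -> 37 < 41, search right half
lo=9, hi=10, mid=9, arr[mid]=40 -> 40 < 41, search right half
lo=10, hi=10, mid=10, arr[mid]=41 -> Found target at index 10!

Binary search finds 41 at index 10 after 4 comparisons. The search repeatedly halves the search space by comparing with the middle element.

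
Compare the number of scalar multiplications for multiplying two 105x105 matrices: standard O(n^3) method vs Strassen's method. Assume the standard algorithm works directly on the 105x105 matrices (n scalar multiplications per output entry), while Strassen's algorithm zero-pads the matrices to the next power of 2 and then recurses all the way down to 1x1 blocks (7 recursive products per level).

Matrix multiplication for 105x105 matrices:

Strassen's algorithm requires power-of-2 dimensions. Pad 105x105 to 128x128 (next power of 2).

Standard algorithm: 105^3 = 1157625 multiplications
Strassen's algorithm: 7^(log2(128)) = 7^7 = 823543 multiplications
Savings: 1157625 - 823543 = 334082 multiplications

Standard: 1157625 multiplications (105^3). Strassen: 823543 multiplications (7^7, after padding to 128x128). Strassen reduces 8 recursive multiplications to 7 at each level.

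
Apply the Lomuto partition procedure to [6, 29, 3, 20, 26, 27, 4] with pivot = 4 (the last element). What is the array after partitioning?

Lomuto partition with pivot = 4:

Initial array: [6, 29, 3, 20, 26, 27, 4]

arr[0]=6 > 4: no swap
arr[1]=29 > 4: no swap
arr[2]=3 <= 4: swap with position 0, array becomes [3, 29, 6, 20, 26, 27, 4]
arr[3]=20 > 4: no swap
arr[4]=26 > 4: no swap
arr[5]=27 > 4: no swap

Place pivot at position 1: [3, 4, 6, 20, 26, 27, 29]
Pivot position: 1

After partitioning with pivot 4, the array becomes [3, 4, 6, 20, 26, 27, 29]. The pivot is placed at index 1. All elements to the left of the pivot are <= 4, and all elements to the right are > 4.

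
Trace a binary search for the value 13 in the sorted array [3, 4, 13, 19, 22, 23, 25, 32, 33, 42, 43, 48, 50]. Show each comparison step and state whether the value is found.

Binary search for 13 in [3, 4, 13, 19, 22, 23, 25, 32, 33, 42, 43, 48, 50]:

lo=0, hi=12, mid=6, arr[mid]=25 -> 25 > 13, search left half
lo=0, hi=5, mid=2, arr[mid]=13 -> Found target at index 2!

Binary search finds 13 at index 2 after 2 comparisons. The search repeatedly halves the search space by comparing with the middle element.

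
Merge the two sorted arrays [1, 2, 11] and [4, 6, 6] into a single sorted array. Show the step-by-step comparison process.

Merging process:

Compare 1 vs 4: take 1 from left. Merged: [1]
Compare 2 vs 4: take 2 from left. Merged: [1, 2]
Compare 11 vs 4: take 4 from right. Merged: [1, 2, 4]
Compare 11 vs 6: take 6 from right. Merged: [1, 2, 4, 6]
Compare 11 vs 6: take 6 from right. Merged: [1, 2, 4, 6, 6]
Append remaining from left: [11]. Merged: [1, 2, 4, 6, 6, 11]

Final merged array: [1, 2, 4, 6, 6, 11]
Total comparisons: 5

The merged array is [1, 2, 4, 6, 6, 11], requiring 5 comparisons. The merge step runs in O(n) time where n is the total number of elements.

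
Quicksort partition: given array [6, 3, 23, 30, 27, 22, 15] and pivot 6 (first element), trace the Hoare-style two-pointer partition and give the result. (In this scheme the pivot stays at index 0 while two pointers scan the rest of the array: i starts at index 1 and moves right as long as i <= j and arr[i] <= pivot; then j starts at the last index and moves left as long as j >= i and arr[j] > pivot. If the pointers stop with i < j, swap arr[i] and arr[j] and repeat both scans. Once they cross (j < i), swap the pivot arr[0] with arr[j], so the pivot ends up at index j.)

Hoare-style two-pointer partition with pivot = 6:

Initial array: [6, 3, 23, 30, 27, 22, 15]

Pointers start at i = 1, j = 6.
i ends at 2, j ends at 1: the pointers have crossed (j < i), so scanning stops.

Swap pivot arr[0] with arr[1] to place pivot at position 1: [3, 6, 23, 30, 27, 22, 15]
Pivot position: 1

After partitioning with pivot 6, the array becomes [3, 6, 23, 30, 27, 22, 15]. The pivot is placed at index 1. All elements to the left of the pivot are <= 6, and all elements to the right are > 6.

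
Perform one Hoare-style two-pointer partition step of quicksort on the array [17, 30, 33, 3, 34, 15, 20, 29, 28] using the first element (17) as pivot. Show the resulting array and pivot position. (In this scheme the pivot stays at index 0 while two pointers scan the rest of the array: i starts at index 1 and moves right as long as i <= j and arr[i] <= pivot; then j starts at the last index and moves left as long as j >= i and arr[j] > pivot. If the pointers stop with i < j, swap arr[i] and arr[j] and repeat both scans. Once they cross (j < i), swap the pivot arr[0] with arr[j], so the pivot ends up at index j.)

Hoare-style two-pointer partition with pivot = 17:

Initial array: [17, 30, 33, 3, 34, 15, 20, 29, 28]

Pointers start at i = 1, j = 8.
i stops at index 1 (arr[1]=30 > 17), j stops at index 5 (arr[5]=15 <= 17): swap arr[1] and arr[5], array becomes [17, 15, 33, 3, 34, 30, 20, 29, 28]
i stops at index 2 (arr[2]=33 > 17), j stops at index 3 (arr[3]=3 <= 17): swap arr[2] and arr[3], array becomes [17, 15, 3, 33, 34, 30, 20, 29, 28]
i ends at 3, j ends at 2: the pointers have crossed (j < i), so scanning stops.

Swap pivot arr[0] with arr[2] to place pivot at position 2: [3, 15, 17, 33, 34, 30, 20, 29, 28]
Pivot position: 2

After partitioning with pivot 17, the array becomes [3, 15, 17, 33, 34, 30, 20, 29, 28]. The pivot is placed at index 2. All elements to the left of the pivot are <= 17, and all elements to the right are > 17.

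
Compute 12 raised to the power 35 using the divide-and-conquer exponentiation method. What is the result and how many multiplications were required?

Computing 12^35 by squaring (build up from 12^1; each line after the first costs one multiplication):

12^1 = 12
12^2 = (12^1)^2 = 12^2 = 144
12^4 = (12^2)^2 = 144^2 = 20736
12^8 = (12^4)^2 = 20736^2 = 429981696
12^16 = (12^8)^2 = 429981696^2 = 184884258895036416
12^17 = 12 * 12^16 = 12 * 184884258895036416 = 2218611106740436992
12^34 = (12^17)^2 = 2218611106740436992^2 = 4922235242952026704037113243122008064
12^35 = 12 * 12^34 = 12 * 4922235242952026704037113243122008064 = 59066822915424320448445358917464096768

Result: 59066822915424320448445358917464096768
Multiplications needed: 7 (7 lines after 12^1)

12^35 = 59066822915424320448445358917464096768. Using exponentiation by squaring, this requires 7 multiplications. The key idea: if the exponent is even, square the half-power; if odd, multiply by the base once.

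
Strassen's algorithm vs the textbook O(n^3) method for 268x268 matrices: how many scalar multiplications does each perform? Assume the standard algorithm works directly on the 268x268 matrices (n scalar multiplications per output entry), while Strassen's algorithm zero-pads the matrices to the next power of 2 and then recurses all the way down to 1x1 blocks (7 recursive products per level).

Matrix multiplication for 268x268 matrices:

Strassen's algorithm requires power-of-2 dimensions. Pad 268x268 to 512x512 (next power of 2).

Standard algorithm: 268^3 = 19248832 multiplications
Strassen's algorithm: 7^(log2(512)) = 7^9 = 40353607 multiplications
Difference: 19248832 - 40353607 = -21104775 (Strassen uses MORE here due to padding overhead — for small or just-over-power-of-2 n, padding can outweigh the per-level savings)

Standard: 19248832 multiplications (268^3). Strassen: 40353607 multiplications (7^9, after padding to 512x512). Strassen reduces 8 recursive multiplications to 7 at each level.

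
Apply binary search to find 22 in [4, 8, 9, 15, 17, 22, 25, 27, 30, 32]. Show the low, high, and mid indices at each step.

Binary search for 22 in [4, 8, 9, 15, 17, 22, 25, 27, 30, 32]:

lo=0, hi=9, mid=4, arr[mid]=17 -> 17 < 22, search right half
lo=5, hi=9, mid=7, arr[mid]=27 -> 27 > 22, search left half
lo=5, hi=6, mid=5, arr[mid]=22 -> Found target at index 5!

Binary search finds 22 at index 5 after 3 comparisons. The search repeatedly halves the search space by comparing with the middle element.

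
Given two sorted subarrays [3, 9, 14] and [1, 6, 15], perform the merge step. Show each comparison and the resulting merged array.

Merging process:

Compare 3 vs 1: take 1 from right. Merged: [1]
Compare 3 vs 6: take 3 from left. Merged: [1, 3]
Compare 9 vs 6: take 6 from right. Merged: [1, 3, 6]
Compare 9 vs 15: take 9 from left. Merged: [1, 3, 6, 9]
Compare 14 vs 15: take 14 from left. Merged: [1, 3, 6, 9, 14]
Append remaining from right: [15]. Merged: [1, 3, 6, 9, 14, 15]

Final merged array: [1, 3, 6, 9, 14, 15]
Total comparisons: 5

The merged array is [1, 3, 6, 9, 14, 15], requiring 5 comparisons. The merge step runs in O(n) time where n is the total number of elements.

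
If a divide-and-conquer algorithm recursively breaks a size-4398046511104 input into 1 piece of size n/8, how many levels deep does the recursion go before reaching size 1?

For divide and conquer with division factor 8:

Problem sizes at each level:
Level 0: 4398046511104
Level 1: 549755813888
Level 2: 68719476736
Level 3: 8589934592
Level 4: 1073741824
Level 5: 134217728
Level 6: 16777216
Level 7: 2097152
Level 8: 262144
Level 9: 32768
Level 10: 4096
Level 11: 512
Level 12: 64
Level 13: 8
Level 14: 1

The root is level 0 and the size-1 base case is level 14 (the tree spans levels 0 through 14, i.e. 15 levels counting the root), so the depth is the number of divisions: log_8(4398046511104) = 14

The recursion tree depth is log_8(4398046511104) = 14. At each level, the problem size is divided by 8, so it takes 14 divisions to reduce to a base case of size 1. The algorithm makes 1 recursive call at each level.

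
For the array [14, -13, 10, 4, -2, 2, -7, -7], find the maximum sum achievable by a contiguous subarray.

Using Kadane's algorithm on [14, -13, 10, 4, -2, 2, -7, -7]:

Scanning through the array:
Position 1 (value -13): max_ending_here = 1, max_so_far = 14
Position 2 (value 10): max_ending_here = 11, max_so_far = 14
Position 3 (value 4): max_ending_here = 15, max_so_far = 15
Position 4 (value -2): max_ending_here = 13, max_so_far = 15
Position 5 (value 2): max_ending_here = 15, max_so_far = 15
Position 6 (value -7): max_ending_here = 8, max_so_far = 15
Position 7 (value -7): max_ending_here = 1, max_so_far = 15

Maximum subarray: [14, -13, 10, 4]
Maximum sum: 15

The maximum subarray is [14, -13, 10, 4] with sum 15. This subarray runs from index 0 to index 3.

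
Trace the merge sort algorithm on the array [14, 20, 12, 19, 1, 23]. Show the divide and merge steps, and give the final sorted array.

Merge sort trace:

Split: [14, 20, 12, 19, 1, 23] -> [14, 20, 12] and [19, 1, 23]
  Split: [14, 20, 12] -> [14] and [20, 12]
    Split: [20, 12] -> [20] and [12]
    Merge: [20] + [12] -> [12, 20]
  Merge: [14] + [12, 20] -> [12, 14, 20]
  Split: [19, 1, 23] -> [19] and [1, 23]
    Split: [1, 23] -> [1] and [23]
    Merge: [1] + [23] -> [1, 23]
  Merge: [19] + [1, 23] -> [1, 19, 23]
Merge: [12, 14, 20] + [1, 19, 23] -> [1, 12, 14, 19, 20, 23]

Final sorted array: [1, 12, 14, 19, 20, 23]

The merge sort proceeds by recursively splitting the array and merging sorted halves.
After all merges, the sorted array is [1, 12, 14, 19, 20, 23].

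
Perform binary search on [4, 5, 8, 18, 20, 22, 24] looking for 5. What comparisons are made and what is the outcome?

Binary search for 5 in [4, 5, 8, 18, 20, 22, 24]:

lo=0, hi=6, mid=3, arr[mid]=18 -> 18 > 5, search left half
lo=0, hi=2, mid=1, arr[mid]=5 -> Found target at index 1!

Binary search finds 5 at index 1 after 2 comparisons. The search repeatedly halves the search space by comparing with the middle element.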